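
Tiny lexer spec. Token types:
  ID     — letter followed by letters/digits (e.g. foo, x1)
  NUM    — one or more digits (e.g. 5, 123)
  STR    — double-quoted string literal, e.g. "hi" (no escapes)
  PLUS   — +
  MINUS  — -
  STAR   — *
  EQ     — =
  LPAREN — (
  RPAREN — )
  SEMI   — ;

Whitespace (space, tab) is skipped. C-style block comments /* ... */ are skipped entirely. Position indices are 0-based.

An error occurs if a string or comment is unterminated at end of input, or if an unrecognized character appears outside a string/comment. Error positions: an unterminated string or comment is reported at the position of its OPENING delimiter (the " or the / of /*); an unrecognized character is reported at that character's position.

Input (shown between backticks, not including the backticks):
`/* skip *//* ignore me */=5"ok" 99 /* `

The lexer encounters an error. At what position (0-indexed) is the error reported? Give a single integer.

pos=0: enter COMMENT mode (saw '/*')
exit COMMENT mode (now at pos=10)
pos=10: enter COMMENT mode (saw '/*')
exit COMMENT mode (now at pos=25)
pos=25: emit EQ '='
pos=26: emit NUM '5' (now at pos=27)
pos=27: enter STRING mode
pos=27: emit STR "ok" (now at pos=31)
pos=32: emit NUM '99' (now at pos=34)
pos=35: enter COMMENT mode (saw '/*')
pos=35: ERROR — unterminated comment (reached EOF)

Answer: 35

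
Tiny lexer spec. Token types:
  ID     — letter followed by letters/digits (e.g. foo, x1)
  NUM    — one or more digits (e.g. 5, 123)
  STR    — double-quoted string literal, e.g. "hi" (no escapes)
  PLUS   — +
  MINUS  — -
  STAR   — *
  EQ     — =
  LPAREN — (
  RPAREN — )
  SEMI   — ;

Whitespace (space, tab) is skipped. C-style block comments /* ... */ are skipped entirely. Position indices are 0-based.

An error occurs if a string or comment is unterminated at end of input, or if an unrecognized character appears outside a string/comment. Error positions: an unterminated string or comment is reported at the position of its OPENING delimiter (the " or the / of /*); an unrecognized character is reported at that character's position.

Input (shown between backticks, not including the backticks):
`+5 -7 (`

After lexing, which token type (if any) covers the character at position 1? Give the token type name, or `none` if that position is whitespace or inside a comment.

pos=0: emit PLUS '+'
pos=1: emit NUM '5' (now at pos=2)
pos=3: emit MINUS '-'
pos=4: emit NUM '7' (now at pos=5)
pos=6: emit LPAREN '('
DONE. 5 tokens: [PLUS, NUM, MINUS, NUM, LPAREN]
Position 1: char is '5' -> NUM

Answer: NUM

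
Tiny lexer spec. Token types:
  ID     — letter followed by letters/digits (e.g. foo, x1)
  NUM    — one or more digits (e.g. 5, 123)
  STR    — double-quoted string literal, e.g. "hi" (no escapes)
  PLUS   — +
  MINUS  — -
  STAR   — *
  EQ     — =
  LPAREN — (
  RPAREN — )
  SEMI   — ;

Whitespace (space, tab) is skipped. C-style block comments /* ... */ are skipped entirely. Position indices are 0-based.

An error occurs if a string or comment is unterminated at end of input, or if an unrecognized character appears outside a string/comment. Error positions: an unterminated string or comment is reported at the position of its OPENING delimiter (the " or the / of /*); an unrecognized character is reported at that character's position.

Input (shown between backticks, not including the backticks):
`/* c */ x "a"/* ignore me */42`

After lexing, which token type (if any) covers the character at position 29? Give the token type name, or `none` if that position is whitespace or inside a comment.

pos=0: enter COMMENT mode (saw '/*')
exit COMMENT mode (now at pos=7)
pos=8: emit ID 'x' (now at pos=9)
pos=10: enter STRING mode
pos=10: emit STR "a" (now at pos=13)
pos=13: enter COMMENT mode (saw '/*')
exit COMMENT mode (now at pos=28)
pos=28: emit NUM '42' (now at pos=30)
DONE. 3 tokens: [ID, STR, NUM]
Position 29: char is '2' -> NUM

Answer: NUM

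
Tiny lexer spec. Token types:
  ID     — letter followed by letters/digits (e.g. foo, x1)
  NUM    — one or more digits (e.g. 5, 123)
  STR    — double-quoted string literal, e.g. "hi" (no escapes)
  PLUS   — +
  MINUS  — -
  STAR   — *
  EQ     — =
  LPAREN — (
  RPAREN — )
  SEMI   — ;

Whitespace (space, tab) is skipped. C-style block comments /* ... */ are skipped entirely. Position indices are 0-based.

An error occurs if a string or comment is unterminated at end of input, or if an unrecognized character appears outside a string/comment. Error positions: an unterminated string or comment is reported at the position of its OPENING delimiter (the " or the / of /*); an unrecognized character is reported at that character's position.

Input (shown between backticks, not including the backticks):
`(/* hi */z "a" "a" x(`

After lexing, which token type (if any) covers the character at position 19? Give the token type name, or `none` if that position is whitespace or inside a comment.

Answer: ID

Derivation:
pos=0: emit LPAREN '('
pos=1: enter COMMENT mode (saw '/*')
exit COMMENT mode (now at pos=9)
pos=9: emit ID 'z' (now at pos=10)
pos=11: enter STRING mode
pos=11: emit STR "a" (now at pos=14)
pos=15: enter STRING mode
pos=15: emit STR "a" (now at pos=18)
pos=19: emit ID 'x' (now at pos=20)
pos=20: emit LPAREN '('
DONE. 6 tokens: [LPAREN, ID, STR, STR, ID, LPAREN]
Position 19: char is 'x' -> ID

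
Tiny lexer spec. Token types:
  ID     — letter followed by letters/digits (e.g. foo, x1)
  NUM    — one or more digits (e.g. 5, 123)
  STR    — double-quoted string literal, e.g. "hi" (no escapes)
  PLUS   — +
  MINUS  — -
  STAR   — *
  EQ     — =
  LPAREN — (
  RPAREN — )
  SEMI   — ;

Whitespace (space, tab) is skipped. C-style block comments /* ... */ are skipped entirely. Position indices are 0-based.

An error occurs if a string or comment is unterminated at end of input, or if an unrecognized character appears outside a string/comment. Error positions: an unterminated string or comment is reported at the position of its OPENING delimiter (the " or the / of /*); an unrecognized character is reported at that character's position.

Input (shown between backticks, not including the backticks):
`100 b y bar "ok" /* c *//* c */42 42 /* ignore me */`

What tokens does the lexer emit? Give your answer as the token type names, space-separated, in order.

pos=0: emit NUM '100' (now at pos=3)
pos=4: emit ID 'b' (now at pos=5)
pos=6: emit ID 'y' (now at pos=7)
pos=8: emit ID 'bar' (now at pos=11)
pos=12: enter STRING mode
pos=12: emit STR "ok" (now at pos=16)
pos=17: enter COMMENT mode (saw '/*')
exit COMMENT mode (now at pos=24)
pos=24: enter COMMENT mode (saw '/*')
exit COMMENT mode (now at pos=31)
pos=31: emit NUM '42' (now at pos=33)
pos=34: emit NUM '42' (now at pos=36)
pos=37: enter COMMENT mode (saw '/*')
exit COMMENT mode (now at pos=52)
DONE. 7 tokens: [NUM, ID, ID, ID, STR, NUM, NUM]

Answer: NUM ID ID ID STR NUM NUM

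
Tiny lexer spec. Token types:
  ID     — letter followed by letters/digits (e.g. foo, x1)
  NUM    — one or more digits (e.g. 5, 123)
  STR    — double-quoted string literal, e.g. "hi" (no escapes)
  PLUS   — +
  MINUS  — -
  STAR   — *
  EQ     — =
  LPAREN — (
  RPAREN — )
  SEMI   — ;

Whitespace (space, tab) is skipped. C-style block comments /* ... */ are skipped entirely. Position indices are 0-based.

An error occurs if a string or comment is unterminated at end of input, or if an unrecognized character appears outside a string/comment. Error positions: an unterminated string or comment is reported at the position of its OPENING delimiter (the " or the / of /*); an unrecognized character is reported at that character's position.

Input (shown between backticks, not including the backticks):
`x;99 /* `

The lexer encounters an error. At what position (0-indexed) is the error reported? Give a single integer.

Answer: 5

Derivation:
pos=0: emit ID 'x' (now at pos=1)
pos=1: emit SEMI ';'
pos=2: emit NUM '99' (now at pos=4)
pos=5: enter COMMENT mode (saw '/*')
pos=5: ERROR — unterminated comment (reached EOF)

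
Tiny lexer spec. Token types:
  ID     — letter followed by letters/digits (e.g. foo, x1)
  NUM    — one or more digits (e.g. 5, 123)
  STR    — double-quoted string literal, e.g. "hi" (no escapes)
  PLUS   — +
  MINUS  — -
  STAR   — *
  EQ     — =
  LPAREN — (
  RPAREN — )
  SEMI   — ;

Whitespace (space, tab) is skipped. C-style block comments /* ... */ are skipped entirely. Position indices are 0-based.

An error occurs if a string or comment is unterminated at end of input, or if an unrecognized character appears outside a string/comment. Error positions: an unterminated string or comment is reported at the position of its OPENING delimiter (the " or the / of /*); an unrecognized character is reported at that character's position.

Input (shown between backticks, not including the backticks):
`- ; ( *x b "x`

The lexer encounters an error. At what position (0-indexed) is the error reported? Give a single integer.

Answer: 11

Derivation:
pos=0: emit MINUS '-'
pos=2: emit SEMI ';'
pos=4: emit LPAREN '('
pos=6: emit STAR '*'
pos=7: emit ID 'x' (now at pos=8)
pos=9: emit ID 'b' (now at pos=10)
pos=11: enter STRING mode
pos=11: ERROR — unterminated string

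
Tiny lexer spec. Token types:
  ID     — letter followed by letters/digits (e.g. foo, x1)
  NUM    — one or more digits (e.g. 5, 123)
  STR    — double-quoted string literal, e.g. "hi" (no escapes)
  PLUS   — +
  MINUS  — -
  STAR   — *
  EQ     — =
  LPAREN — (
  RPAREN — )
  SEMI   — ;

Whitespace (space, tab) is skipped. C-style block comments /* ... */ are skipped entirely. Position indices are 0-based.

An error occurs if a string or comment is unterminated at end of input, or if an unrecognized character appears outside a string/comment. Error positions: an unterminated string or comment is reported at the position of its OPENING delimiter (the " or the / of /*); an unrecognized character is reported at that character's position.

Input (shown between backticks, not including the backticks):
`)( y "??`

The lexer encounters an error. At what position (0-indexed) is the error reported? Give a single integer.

pos=0: emit RPAREN ')'
pos=1: emit LPAREN '('
pos=3: emit ID 'y' (now at pos=4)
pos=5: enter STRING mode
pos=5: ERROR — unterminated string

Answer: 5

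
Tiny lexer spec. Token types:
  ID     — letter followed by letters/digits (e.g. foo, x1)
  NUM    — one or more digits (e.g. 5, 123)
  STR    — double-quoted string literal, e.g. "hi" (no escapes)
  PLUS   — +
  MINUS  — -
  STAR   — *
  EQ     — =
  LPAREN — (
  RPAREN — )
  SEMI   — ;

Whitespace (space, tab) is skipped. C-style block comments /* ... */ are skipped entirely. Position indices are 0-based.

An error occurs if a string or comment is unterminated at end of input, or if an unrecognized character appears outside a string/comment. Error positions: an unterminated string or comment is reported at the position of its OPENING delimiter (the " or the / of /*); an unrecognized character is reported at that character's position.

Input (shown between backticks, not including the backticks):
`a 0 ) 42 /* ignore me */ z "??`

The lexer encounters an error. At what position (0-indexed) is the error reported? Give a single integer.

pos=0: emit ID 'a' (now at pos=1)
pos=2: emit NUM '0' (now at pos=3)
pos=4: emit RPAREN ')'
pos=6: emit NUM '42' (now at pos=8)
pos=9: enter COMMENT mode (saw '/*')
exit COMMENT mode (now at pos=24)
pos=25: emit ID 'z' (now at pos=26)
pos=27: enter STRING mode
pos=27: ERROR — unterminated string

Answer: 27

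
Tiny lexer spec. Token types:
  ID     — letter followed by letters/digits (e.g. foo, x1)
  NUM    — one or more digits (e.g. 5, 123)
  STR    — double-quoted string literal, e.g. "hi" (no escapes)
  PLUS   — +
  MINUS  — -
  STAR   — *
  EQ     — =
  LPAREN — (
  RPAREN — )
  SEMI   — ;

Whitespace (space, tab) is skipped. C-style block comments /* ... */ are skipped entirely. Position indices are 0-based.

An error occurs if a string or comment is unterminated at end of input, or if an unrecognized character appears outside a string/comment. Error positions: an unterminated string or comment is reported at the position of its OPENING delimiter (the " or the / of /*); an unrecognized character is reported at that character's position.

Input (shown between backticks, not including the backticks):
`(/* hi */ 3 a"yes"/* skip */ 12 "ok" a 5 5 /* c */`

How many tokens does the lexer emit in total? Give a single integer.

pos=0: emit LPAREN '('
pos=1: enter COMMENT mode (saw '/*')
exit COMMENT mode (now at pos=9)
pos=10: emit NUM '3' (now at pos=11)
pos=12: emit ID 'a' (now at pos=13)
pos=13: enter STRING mode
pos=13: emit STR "yes" (now at pos=18)
pos=18: enter COMMENT mode (saw '/*')
exit COMMENT mode (now at pos=28)
pos=29: emit NUM '12' (now at pos=31)
pos=32: enter STRING mode
pos=32: emit STR "ok" (now at pos=36)
pos=37: emit ID 'a' (now at pos=38)
pos=39: emit NUM '5' (now at pos=40)
pos=41: emit NUM '5' (now at pos=42)
pos=43: enter COMMENT mode (saw '/*')
exit COMMENT mode (now at pos=50)
DONE. 9 tokens: [LPAREN, NUM, ID, STR, NUM, STR, ID, NUM, NUM]

Answer: 9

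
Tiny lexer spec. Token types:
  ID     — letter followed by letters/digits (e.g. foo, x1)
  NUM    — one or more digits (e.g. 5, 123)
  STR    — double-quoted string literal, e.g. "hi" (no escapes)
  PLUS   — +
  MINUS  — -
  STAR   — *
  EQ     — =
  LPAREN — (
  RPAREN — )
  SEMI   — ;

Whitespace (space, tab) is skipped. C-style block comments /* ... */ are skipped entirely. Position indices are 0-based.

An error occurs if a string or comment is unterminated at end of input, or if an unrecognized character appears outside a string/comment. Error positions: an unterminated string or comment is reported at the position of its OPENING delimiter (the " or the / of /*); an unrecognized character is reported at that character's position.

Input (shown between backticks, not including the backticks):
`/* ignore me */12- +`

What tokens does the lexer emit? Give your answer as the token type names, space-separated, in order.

pos=0: enter COMMENT mode (saw '/*')
exit COMMENT mode (now at pos=15)
pos=15: emit NUM '12' (now at pos=17)
pos=17: emit MINUS '-'
pos=19: emit PLUS '+'
DONE. 3 tokens: [NUM, MINUS, PLUS]

Answer: NUM MINUS PLUS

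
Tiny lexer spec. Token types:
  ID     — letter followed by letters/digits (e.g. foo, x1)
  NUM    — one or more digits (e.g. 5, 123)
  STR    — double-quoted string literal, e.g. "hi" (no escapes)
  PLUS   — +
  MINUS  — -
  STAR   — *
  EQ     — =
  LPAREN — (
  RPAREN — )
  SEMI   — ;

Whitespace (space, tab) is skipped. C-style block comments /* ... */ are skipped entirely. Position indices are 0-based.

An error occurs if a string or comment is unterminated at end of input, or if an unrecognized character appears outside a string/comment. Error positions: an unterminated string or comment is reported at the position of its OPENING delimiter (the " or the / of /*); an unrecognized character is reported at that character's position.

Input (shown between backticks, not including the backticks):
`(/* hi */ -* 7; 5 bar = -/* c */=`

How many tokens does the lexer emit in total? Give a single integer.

Answer: 10

Derivation:
pos=0: emit LPAREN '('
pos=1: enter COMMENT mode (saw '/*')
exit COMMENT mode (now at pos=9)
pos=10: emit MINUS '-'
pos=11: emit STAR '*'
pos=13: emit NUM '7' (now at pos=14)
pos=14: emit SEMI ';'
pos=16: emit NUM '5' (now at pos=17)
pos=18: emit ID 'bar' (now at pos=21)
pos=22: emit EQ '='
pos=24: emit MINUS '-'
pos=25: enter COMMENT mode (saw '/*')
exit COMMENT mode (now at pos=32)
pos=32: emit EQ '='
DONE. 10 tokens: [LPAREN, MINUS, STAR, NUM, SEMI, NUM, ID, EQ, MINUS, EQ]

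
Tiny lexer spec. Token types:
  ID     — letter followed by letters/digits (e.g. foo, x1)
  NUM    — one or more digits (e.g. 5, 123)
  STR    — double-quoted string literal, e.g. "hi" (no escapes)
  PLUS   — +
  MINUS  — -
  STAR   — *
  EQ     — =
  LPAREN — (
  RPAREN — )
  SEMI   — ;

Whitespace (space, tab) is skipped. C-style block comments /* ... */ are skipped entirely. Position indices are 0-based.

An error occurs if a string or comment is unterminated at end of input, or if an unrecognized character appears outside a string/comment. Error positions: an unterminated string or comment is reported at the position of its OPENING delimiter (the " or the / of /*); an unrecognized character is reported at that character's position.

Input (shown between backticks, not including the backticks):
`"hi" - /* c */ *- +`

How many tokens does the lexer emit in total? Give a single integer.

Answer: 5

Derivation:
pos=0: enter STRING mode
pos=0: emit STR "hi" (now at pos=4)
pos=5: emit MINUS '-'
pos=7: enter COMMENT mode (saw '/*')
exit COMMENT mode (now at pos=14)
pos=15: emit STAR '*'
pos=16: emit MINUS '-'
pos=18: emit PLUS '+'
DONE. 5 tokens: [STR, MINUS, STAR, MINUS, PLUS]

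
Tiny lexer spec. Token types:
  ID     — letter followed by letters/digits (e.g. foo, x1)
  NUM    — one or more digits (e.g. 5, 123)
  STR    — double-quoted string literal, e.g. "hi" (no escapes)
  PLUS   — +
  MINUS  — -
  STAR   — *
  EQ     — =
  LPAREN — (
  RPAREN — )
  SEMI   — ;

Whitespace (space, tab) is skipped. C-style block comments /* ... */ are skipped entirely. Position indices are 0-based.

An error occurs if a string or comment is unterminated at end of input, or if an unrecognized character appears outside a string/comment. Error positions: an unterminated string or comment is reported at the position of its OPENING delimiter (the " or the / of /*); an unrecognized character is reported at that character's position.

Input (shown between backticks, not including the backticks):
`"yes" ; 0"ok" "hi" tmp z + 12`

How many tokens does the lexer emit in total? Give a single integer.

Answer: 9

Derivation:
pos=0: enter STRING mode
pos=0: emit STR "yes" (now at pos=5)
pos=6: emit SEMI ';'
pos=8: emit NUM '0' (now at pos=9)
pos=9: enter STRING mode
pos=9: emit STR "ok" (now at pos=13)
pos=14: enter STRING mode
pos=14: emit STR "hi" (now at pos=18)
pos=19: emit ID 'tmp' (now at pos=22)
pos=23: emit ID 'z' (now at pos=24)
pos=25: emit PLUS '+'
pos=27: emit NUM '12' (now at pos=29)
DONE. 9 tokens: [STR, SEMI, NUM, STR, STR, ID, ID, PLUS, NUM]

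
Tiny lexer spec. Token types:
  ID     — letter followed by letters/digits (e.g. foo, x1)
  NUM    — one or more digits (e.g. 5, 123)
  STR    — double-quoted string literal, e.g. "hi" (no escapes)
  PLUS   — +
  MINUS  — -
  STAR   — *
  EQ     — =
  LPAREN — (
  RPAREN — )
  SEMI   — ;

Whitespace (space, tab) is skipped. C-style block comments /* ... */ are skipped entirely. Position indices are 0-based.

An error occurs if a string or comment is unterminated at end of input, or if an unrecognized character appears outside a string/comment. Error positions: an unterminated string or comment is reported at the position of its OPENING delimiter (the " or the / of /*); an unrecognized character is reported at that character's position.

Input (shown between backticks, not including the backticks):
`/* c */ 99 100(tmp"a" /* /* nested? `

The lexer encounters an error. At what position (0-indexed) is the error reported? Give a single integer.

pos=0: enter COMMENT mode (saw '/*')
exit COMMENT mode (now at pos=7)
pos=8: emit NUM '99' (now at pos=10)
pos=11: emit NUM '100' (now at pos=14)
pos=14: emit LPAREN '('
pos=15: emit ID 'tmp' (now at pos=18)
pos=18: enter STRING mode
pos=18: emit STR "a" (now at pos=21)
pos=22: enter COMMENT mode (saw '/*')
pos=22: ERROR — unterminated comment (reached EOF)

Answer: 22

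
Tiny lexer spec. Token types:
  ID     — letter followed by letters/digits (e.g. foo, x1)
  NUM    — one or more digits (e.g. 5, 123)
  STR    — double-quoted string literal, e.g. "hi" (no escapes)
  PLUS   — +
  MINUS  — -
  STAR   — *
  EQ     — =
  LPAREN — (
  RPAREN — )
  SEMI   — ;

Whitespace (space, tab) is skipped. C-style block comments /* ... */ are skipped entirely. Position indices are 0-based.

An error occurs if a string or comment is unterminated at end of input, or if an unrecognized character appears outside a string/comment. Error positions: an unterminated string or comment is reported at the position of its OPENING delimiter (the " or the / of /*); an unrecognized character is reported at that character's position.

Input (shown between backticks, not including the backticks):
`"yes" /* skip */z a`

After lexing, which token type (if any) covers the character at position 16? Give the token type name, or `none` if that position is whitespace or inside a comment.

pos=0: enter STRING mode
pos=0: emit STR "yes" (now at pos=5)
pos=6: enter COMMENT mode (saw '/*')
exit COMMENT mode (now at pos=16)
pos=16: emit ID 'z' (now at pos=17)
pos=18: emit ID 'a' (now at pos=19)
DONE. 3 tokens: [STR, ID, ID]
Position 16: char is 'z' -> ID

Answer: ID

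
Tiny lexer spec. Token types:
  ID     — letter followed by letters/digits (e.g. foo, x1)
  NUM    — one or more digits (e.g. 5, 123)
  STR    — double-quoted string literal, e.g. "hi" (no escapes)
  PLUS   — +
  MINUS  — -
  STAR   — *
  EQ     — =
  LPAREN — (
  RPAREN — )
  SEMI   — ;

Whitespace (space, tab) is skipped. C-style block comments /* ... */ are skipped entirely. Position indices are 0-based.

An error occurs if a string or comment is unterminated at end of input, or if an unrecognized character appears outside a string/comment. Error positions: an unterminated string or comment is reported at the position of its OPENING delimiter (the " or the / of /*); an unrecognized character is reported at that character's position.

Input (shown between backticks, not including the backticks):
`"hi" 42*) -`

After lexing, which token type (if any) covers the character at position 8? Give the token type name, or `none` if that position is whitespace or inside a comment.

pos=0: enter STRING mode
pos=0: emit STR "hi" (now at pos=4)
pos=5: emit NUM '42' (now at pos=7)
pos=7: emit STAR '*'
pos=8: emit RPAREN ')'
pos=10: emit MINUS '-'
DONE. 5 tokens: [STR, NUM, STAR, RPAREN, MINUS]
Position 8: char is ')' -> RPAREN

Answer: RPAREN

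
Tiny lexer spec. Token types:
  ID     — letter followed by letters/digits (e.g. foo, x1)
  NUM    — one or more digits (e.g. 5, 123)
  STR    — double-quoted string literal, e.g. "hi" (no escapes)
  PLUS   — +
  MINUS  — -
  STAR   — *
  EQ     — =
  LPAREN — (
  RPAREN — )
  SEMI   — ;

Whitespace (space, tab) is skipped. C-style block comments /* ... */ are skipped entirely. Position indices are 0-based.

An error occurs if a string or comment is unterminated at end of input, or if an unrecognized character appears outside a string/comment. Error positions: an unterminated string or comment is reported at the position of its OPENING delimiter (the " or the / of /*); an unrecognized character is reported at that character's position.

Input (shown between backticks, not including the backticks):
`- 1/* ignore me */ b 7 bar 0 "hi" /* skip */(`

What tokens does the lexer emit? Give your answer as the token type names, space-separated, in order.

Answer: MINUS NUM ID NUM ID NUM STR LPAREN

Derivation:
pos=0: emit MINUS '-'
pos=2: emit NUM '1' (now at pos=3)
pos=3: enter COMMENT mode (saw '/*')
exit COMMENT mode (now at pos=18)
pos=19: emit ID 'b' (now at pos=20)
pos=21: emit NUM '7' (now at pos=22)
pos=23: emit ID 'bar' (now at pos=26)
pos=27: emit NUM '0' (now at pos=28)
pos=29: enter STRING mode
pos=29: emit STR "hi" (now at pos=33)
pos=34: enter COMMENT mode (saw '/*')
exit COMMENT mode (now at pos=44)
pos=44: emit LPAREN '('
DONE. 8 tokens: [MINUS, NUM, ID, NUM, ID, NUM, STR, LPAREN]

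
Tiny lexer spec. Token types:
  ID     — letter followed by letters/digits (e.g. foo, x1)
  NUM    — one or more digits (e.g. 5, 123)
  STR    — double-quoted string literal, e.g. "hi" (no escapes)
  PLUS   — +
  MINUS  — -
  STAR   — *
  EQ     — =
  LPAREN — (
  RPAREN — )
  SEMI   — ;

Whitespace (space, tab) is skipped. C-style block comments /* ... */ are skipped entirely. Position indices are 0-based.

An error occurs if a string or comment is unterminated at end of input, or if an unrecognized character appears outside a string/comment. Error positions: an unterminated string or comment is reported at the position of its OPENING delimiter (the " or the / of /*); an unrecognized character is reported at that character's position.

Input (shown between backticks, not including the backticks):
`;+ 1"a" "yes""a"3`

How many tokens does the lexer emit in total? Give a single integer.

pos=0: emit SEMI ';'
pos=1: emit PLUS '+'
pos=3: emit NUM '1' (now at pos=4)
pos=4: enter STRING mode
pos=4: emit STR "a" (now at pos=7)
pos=8: enter STRING mode
pos=8: emit STR "yes" (now at pos=13)
pos=13: enter STRING mode
pos=13: emit STR "a" (now at pos=16)
pos=16: emit NUM '3' (now at pos=17)
DONE. 7 tokens: [SEMI, PLUS, NUM, STR, STR, STR, NUM]

Answer: 7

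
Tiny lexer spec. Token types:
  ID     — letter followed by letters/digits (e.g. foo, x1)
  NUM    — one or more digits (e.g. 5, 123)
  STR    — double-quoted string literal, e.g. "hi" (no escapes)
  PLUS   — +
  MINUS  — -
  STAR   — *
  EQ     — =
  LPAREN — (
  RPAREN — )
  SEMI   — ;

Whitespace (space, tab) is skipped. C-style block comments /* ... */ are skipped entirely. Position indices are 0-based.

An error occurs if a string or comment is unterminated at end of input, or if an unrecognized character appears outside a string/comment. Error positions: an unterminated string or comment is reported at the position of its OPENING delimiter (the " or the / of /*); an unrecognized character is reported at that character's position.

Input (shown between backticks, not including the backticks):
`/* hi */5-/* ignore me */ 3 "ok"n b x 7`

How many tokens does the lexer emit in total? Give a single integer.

pos=0: enter COMMENT mode (saw '/*')
exit COMMENT mode (now at pos=8)
pos=8: emit NUM '5' (now at pos=9)
pos=9: emit MINUS '-'
pos=10: enter COMMENT mode (saw '/*')
exit COMMENT mode (now at pos=25)
pos=26: emit NUM '3' (now at pos=27)
pos=28: enter STRING mode
pos=28: emit STR "ok" (now at pos=32)
pos=32: emit ID 'n' (now at pos=33)
pos=34: emit ID 'b' (now at pos=35)
pos=36: emit ID 'x' (now at pos=37)
pos=38: emit NUM '7' (now at pos=39)
DONE. 8 tokens: [NUM, MINUS, NUM, STR, ID, ID, ID, NUM]

Answer: 8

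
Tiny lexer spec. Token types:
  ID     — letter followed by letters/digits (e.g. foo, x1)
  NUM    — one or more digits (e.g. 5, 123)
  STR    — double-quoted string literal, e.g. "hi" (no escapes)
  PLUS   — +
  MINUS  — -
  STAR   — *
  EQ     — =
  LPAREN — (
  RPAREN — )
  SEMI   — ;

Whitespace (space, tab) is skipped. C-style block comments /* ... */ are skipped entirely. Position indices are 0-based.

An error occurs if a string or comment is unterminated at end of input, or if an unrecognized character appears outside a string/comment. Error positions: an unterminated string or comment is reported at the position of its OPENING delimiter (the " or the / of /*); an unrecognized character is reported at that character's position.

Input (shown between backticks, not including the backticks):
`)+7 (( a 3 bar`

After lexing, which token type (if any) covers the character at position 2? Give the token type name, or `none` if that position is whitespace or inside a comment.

Answer: NUM

Derivation:
pos=0: emit RPAREN ')'
pos=1: emit PLUS '+'
pos=2: emit NUM '7' (now at pos=3)
pos=4: emit LPAREN '('
pos=5: emit LPAREN '('
pos=7: emit ID 'a' (now at pos=8)
pos=9: emit NUM '3' (now at pos=10)
pos=11: emit ID 'bar' (now at pos=14)
DONE. 8 tokens: [RPAREN, PLUS, NUM, LPAREN, LPAREN, ID, NUM, ID]
Position 2: char is '7' -> NUM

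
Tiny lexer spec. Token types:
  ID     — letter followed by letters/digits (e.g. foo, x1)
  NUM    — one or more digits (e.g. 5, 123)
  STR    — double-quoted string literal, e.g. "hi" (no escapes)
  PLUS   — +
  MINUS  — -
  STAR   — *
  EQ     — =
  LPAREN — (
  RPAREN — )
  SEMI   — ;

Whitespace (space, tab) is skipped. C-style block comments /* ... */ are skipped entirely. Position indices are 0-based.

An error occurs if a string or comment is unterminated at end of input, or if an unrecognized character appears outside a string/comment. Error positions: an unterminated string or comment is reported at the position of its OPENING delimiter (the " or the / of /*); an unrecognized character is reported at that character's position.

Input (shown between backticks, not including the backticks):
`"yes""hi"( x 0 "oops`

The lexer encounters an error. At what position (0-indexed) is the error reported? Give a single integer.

Answer: 15

Derivation:
pos=0: enter STRING mode
pos=0: emit STR "yes" (now at pos=5)
pos=5: enter STRING mode
pos=5: emit STR "hi" (now at pos=9)
pos=9: emit LPAREN '('
pos=11: emit ID 'x' (now at pos=12)
pos=13: emit NUM '0' (now at pos=14)
pos=15: enter STRING mode
pos=15: ERROR — unterminated string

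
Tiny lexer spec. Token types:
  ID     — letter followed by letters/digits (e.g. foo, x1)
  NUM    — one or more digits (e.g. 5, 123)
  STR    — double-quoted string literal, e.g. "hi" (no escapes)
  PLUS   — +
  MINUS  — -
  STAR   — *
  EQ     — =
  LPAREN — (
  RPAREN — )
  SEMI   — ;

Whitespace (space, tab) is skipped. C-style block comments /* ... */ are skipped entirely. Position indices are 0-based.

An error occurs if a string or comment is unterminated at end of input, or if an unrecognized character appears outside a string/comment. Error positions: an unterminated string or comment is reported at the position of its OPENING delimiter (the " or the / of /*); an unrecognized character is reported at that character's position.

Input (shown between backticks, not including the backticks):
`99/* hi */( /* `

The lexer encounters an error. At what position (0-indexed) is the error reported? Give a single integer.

pos=0: emit NUM '99' (now at pos=2)
pos=2: enter COMMENT mode (saw '/*')
exit COMMENT mode (now at pos=10)
pos=10: emit LPAREN '('
pos=12: enter COMMENT mode (saw '/*')
pos=12: ERROR — unterminated comment (reached EOF)

Answer: 12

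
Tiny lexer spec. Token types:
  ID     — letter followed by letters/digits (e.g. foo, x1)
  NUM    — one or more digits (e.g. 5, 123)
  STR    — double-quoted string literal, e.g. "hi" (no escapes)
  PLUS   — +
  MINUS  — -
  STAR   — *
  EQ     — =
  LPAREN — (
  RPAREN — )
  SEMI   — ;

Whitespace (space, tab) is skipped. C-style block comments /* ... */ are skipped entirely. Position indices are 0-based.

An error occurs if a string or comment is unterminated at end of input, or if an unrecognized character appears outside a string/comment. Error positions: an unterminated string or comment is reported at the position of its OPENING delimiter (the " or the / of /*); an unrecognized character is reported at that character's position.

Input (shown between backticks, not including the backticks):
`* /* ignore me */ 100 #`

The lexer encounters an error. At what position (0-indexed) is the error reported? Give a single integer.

Answer: 22

Derivation:
pos=0: emit STAR '*'
pos=2: enter COMMENT mode (saw '/*')
exit COMMENT mode (now at pos=17)
pos=18: emit NUM '100' (now at pos=21)
pos=22: ERROR — unrecognized char '#'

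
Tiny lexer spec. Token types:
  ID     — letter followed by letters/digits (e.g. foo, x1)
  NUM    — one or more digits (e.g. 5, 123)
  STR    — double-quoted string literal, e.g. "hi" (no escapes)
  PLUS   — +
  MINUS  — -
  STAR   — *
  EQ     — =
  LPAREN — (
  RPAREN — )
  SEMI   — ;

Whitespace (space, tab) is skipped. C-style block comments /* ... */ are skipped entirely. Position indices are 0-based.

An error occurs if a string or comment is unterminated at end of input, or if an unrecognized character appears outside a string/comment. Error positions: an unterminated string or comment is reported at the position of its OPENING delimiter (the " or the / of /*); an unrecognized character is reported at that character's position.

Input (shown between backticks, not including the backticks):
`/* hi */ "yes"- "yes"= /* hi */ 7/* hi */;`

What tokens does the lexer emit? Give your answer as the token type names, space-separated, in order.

pos=0: enter COMMENT mode (saw '/*')
exit COMMENT mode (now at pos=8)
pos=9: enter STRING mode
pos=9: emit STR "yes" (now at pos=14)
pos=14: emit MINUS '-'
pos=16: enter STRING mode
pos=16: emit STR "yes" (now at pos=21)
pos=21: emit EQ '='
pos=23: enter COMMENT mode (saw '/*')
exit COMMENT mode (now at pos=31)
pos=32: emit NUM '7' (now at pos=33)
pos=33: enter COMMENT mode (saw '/*')
exit COMMENT mode (now at pos=41)
pos=41: emit SEMI ';'
DONE. 6 tokens: [STR, MINUS, STR, EQ, NUM, SEMI]

Answer: STR MINUS STR EQ NUM SEMI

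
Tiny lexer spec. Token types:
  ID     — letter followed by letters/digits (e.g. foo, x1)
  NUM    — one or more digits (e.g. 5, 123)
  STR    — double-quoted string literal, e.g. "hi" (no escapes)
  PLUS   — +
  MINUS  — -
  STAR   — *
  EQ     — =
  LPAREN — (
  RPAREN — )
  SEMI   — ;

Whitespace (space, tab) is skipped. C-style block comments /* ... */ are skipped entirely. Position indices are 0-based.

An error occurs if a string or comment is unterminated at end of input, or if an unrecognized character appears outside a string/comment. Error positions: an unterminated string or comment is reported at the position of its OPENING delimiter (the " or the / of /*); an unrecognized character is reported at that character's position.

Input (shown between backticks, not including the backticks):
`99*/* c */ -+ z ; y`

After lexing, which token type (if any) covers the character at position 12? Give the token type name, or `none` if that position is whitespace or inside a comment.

Answer: PLUS

Derivation:
pos=0: emit NUM '99' (now at pos=2)
pos=2: emit STAR '*'
pos=3: enter COMMENT mode (saw '/*')
exit COMMENT mode (now at pos=10)
pos=11: emit MINUS '-'
pos=12: emit PLUS '+'
pos=14: emit ID 'z' (now at pos=15)
pos=16: emit SEMI ';'
pos=18: emit ID 'y' (now at pos=19)
DONE. 7 tokens: [NUM, STAR, MINUS, PLUS, ID, SEMI, ID]
Position 12: char is '+' -> PLUS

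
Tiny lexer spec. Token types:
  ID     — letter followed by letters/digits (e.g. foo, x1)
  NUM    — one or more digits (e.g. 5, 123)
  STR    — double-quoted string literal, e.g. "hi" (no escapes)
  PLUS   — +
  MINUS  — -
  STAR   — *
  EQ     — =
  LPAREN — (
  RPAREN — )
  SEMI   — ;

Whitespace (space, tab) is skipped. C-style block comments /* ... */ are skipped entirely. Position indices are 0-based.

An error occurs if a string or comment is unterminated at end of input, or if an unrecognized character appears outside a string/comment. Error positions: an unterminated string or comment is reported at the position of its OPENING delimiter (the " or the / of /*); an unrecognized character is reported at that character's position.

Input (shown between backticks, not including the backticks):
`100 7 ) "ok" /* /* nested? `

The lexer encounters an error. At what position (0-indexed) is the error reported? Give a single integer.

Answer: 13

Derivation:
pos=0: emit NUM '100' (now at pos=3)
pos=4: emit NUM '7' (now at pos=5)
pos=6: emit RPAREN ')'
pos=8: enter STRING mode
pos=8: emit STR "ok" (now at pos=12)
pos=13: enter COMMENT mode (saw '/*')
pos=13: ERROR — unterminated comment (reached EOF)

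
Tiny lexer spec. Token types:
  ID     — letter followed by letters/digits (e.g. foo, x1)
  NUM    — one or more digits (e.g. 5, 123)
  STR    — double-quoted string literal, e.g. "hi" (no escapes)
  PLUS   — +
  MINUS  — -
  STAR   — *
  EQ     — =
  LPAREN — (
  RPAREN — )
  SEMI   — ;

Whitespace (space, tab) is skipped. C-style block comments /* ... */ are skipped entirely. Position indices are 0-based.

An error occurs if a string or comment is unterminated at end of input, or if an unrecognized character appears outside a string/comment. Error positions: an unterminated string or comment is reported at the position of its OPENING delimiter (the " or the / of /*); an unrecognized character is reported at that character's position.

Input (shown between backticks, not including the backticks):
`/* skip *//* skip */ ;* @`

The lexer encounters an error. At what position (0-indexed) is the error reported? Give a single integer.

pos=0: enter COMMENT mode (saw '/*')
exit COMMENT mode (now at pos=10)
pos=10: enter COMMENT mode (saw '/*')
exit COMMENT mode (now at pos=20)
pos=21: emit SEMI ';'
pos=22: emit STAR '*'
pos=24: ERROR — unrecognized char '@'

Answer: 24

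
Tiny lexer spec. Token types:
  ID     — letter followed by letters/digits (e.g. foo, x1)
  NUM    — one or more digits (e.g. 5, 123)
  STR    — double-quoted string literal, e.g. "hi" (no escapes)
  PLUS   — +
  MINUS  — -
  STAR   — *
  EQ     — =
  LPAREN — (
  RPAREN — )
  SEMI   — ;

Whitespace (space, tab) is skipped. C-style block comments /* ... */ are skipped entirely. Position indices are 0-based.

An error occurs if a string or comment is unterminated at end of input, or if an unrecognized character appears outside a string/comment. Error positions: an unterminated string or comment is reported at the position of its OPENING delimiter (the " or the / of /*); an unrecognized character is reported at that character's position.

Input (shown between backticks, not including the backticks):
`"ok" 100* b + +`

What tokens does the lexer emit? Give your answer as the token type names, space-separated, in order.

Answer: STR NUM STAR ID PLUS PLUS

Derivation:
pos=0: enter STRING mode
pos=0: emit STR "ok" (now at pos=4)
pos=5: emit NUM '100' (now at pos=8)
pos=8: emit STAR '*'
pos=10: emit ID 'b' (now at pos=11)
pos=12: emit PLUS '+'
pos=14: emit PLUS '+'
DONE. 6 tokens: [STR, NUM, STAR, ID, PLUS, PLUS]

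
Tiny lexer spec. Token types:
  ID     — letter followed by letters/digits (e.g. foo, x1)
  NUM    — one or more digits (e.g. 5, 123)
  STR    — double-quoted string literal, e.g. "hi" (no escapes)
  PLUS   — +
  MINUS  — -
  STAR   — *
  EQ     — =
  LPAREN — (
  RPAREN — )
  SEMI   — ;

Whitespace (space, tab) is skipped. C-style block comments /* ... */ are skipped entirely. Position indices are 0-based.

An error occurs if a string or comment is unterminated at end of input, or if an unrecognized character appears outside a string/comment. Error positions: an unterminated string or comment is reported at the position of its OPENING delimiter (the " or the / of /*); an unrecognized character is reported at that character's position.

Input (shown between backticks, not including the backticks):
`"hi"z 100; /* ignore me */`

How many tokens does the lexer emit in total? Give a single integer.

pos=0: enter STRING mode
pos=0: emit STR "hi" (now at pos=4)
pos=4: emit ID 'z' (now at pos=5)
pos=6: emit NUM '100' (now at pos=9)
pos=9: emit SEMI ';'
pos=11: enter COMMENT mode (saw '/*')
exit COMMENT mode (now at pos=26)
DONE. 4 tokens: [STR, ID, NUM, SEMI]

Answer: 4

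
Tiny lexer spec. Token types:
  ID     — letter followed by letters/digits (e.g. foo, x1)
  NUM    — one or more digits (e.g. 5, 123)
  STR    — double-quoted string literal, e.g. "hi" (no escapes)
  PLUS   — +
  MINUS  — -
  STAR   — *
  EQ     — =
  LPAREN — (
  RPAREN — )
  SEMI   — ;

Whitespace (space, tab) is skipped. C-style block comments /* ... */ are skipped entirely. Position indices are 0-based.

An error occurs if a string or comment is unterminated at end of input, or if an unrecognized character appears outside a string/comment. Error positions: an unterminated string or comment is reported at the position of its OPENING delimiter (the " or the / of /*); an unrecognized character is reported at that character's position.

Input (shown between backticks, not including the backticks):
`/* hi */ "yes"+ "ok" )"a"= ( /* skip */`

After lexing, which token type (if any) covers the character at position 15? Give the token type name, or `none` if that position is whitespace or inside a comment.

Answer: none

Derivation:
pos=0: enter COMMENT mode (saw '/*')
exit COMMENT mode (now at pos=8)
pos=9: enter STRING mode
pos=9: emit STR "yes" (now at pos=14)
pos=14: emit PLUS '+'
pos=16: enter STRING mode
pos=16: emit STR "ok" (now at pos=20)
pos=21: emit RPAREN ')'
pos=22: enter STRING mode
pos=22: emit STR "a" (now at pos=25)
pos=25: emit EQ '='
pos=27: emit LPAREN '('
pos=29: enter COMMENT mode (saw '/*')
exit COMMENT mode (now at pos=39)
DONE. 7 tokens: [STR, PLUS, STR, RPAREN, STR, EQ, LPAREN]
Position 15: char is ' ' -> none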